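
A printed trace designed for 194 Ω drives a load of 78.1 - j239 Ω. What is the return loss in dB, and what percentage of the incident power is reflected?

RL ≈ 2.69 dB; 53.8% of incident power reflected

Γ = (-115.9 − j239)/(272.1 − j239), |Γ| = 0.733
RL = −20·log₁₀(0.733) = 2.69 dB
P_refl/P_inc = |Γ|² = 0.538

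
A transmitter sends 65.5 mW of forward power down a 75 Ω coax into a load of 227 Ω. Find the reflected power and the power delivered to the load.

P_reflected ≈ 16.6 mW; P_delivered ≈ 48.9 mW

Γ = (227 − 75)/(227 + 75) = 0.503
|Γ|² = 0.253
P_refl = |Γ|²·P_inc = 16.6 mW, P_del = (1 − |Γ|²)·P_inc = 48.9 mW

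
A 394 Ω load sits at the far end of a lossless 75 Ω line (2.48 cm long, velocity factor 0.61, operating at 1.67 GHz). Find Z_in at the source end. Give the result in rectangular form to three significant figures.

Z_in ≈ 14.6 − j10.8 Ω

λ = v/f = 0.61·c / 1.67 GHz = 0.11 m
βl = 2π·l/λ = 2π × 0.226 = 81.5°
tan(βl) = tan(81.5°) = 6.67
Z_in = Z_0·(Z_L + jZ_0·tanβl)/(Z_0 + jZ_L·tanβl)
     = 75·(394 + j500)/(75 + j2630)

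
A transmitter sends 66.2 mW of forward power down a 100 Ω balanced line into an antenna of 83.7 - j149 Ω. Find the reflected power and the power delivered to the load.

|Γ| = |(-16.3 − j149)/(183.7 − j149)| = 0.634
|Γ|² = 0.402
P_refl = |Γ|²·P_inc = 26.6 mW, P_del = (1 − |Γ|²)·P_inc = 39.6 mW

P_reflected ≈ 26.6 mW; P_delivered ≈ 39.6 mW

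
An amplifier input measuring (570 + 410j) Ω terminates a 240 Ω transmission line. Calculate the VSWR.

VSWR ≈ 3.76

Γ = (Z_L − Z_0)/(Z_L + Z_0) = (330 + j410)/(810 + j410)
|Γ| = 526/908 = 0.58
VSWR = (1 + |Γ|)/(1 − |Γ|) = 1.58/0.42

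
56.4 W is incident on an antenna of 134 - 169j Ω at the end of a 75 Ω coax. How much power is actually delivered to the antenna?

|Γ| = |(59 − j169)/(209 − j169)| = 0.666
|Γ|² = 0.444
P_refl = |Γ|²·P_inc = 25 W, P_del = (1 − |Γ|²)·P_inc = 31.4 W

P_delivered ≈ 31.4 W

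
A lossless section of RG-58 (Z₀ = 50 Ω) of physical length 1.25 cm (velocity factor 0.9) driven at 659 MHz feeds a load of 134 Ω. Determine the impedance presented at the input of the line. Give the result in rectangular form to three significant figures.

Z_in ≈ 109 − j47.2 Ω

λ = v/f = 0.9·c / 659 MHz = 0.41 m
βl = 2π·l/λ = 2π × 0.0305 = 11°
tan(βl) = tan(11°) = 0.194
Z_in = Z_0·(Z_L + jZ_0·tanβl)/(Z_0 + jZ_L·tanβl)
     = 50·(134 + j9.7)/(50 + j26)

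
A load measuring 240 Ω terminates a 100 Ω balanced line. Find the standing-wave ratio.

VSWR ≈ 2.4

For a purely resistive load, VSWR = R_L/Z_0 or Z_0/R_L (whichever > 1) = 240/100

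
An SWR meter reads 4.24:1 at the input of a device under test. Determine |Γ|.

|Γ| ≈ 0.618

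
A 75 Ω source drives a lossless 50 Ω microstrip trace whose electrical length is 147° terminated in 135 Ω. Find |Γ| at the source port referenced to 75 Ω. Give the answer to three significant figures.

|Γ| ≈ 0.435

tan(βl) = -0.649
Z_in = Z_0·(Z_L + jZ_0·tanβl)/(Z_0 + jZ_L·tanβl) = 47.1 + j50.1 Ω
Γ_s = (Z_in − Z_s)/(Z_in + Z_s) = (-27.9 + j50.1)/(122 + j50.1), |Γ_s| = 0.435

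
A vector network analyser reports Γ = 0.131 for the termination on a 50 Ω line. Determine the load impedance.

Z_L ≈ 65.1 Ω

Z_L = Z_0·(1 + Γ)/(1 − Γ) = 50·(1.13)/(0.869)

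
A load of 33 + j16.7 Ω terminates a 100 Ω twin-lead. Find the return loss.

Γ = (-67 + j16.7)/(133 + j16.7), |Γ| = 0.515
RL = −20·log₁₀|Γ| = −20·log₁₀(0.515)

RL ≈ 5.76 dB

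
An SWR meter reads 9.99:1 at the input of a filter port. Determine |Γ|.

|Γ| ≈ 0.818

|Γ| = (S − 1)/(S + 1) = (9.99 − 1)/(9.99 + 1) = 8.99/11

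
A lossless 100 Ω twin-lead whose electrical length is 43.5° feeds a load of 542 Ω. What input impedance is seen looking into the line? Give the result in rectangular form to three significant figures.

Z_in ≈ 37.5 − j98.1 Ω

tan(βl) = tan(43.5°) = 0.949
Z_in = Z_0·(Z_L + jZ_0·tanβl)/(Z_0 + jZ_L·tanβl)
     = 100·(542 + j94.9)/(100 + j514)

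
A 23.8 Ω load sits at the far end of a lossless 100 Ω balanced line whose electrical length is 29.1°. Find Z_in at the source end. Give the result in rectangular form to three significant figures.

tan(βl) = tan(29.1°) = 0.557
Z_in = Z_0·(Z_L + jZ_0·tanβl)/(Z_0 + jZ_L·tanβl)
     = 100·(23.8 + j55.7)/(100 + j13.2)

Z_in ≈ 30.6 + j51.6 Ω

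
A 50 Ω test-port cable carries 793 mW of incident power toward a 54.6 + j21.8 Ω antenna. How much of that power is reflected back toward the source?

|Γ| = |(4.6 + j21.8)/(104.6 + j21.8)| = 0.209
|Γ|² = 0.0435
P_refl = |Γ|²·P_inc = 34.5 mW, P_del = (1 − |Γ|²)·P_inc = 759 mW

P_reflected ≈ 34.5 mW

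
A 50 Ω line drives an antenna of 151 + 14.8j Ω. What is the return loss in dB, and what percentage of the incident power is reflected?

RL ≈ 5.91 dB; 25.7% of incident power reflected

Γ = (101 + j14.8)/(201 + j14.8), |Γ| = 0.506
RL = −20·log₁₀(0.506) = 5.91 dB
P_refl/P_inc = |Γ|² = 0.257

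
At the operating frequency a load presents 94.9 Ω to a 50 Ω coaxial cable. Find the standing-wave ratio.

Γ = (94.9 − 50)/(94.9 + 50) = 0.31
VSWR = (1 + 0.31)/(1 − 0.31)

VSWR ≈ 1.9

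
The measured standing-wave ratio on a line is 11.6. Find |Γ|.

|Γ| ≈ 0.841

|Γ| = (S − 1)/(S + 1) = (11.6 − 1)/(11.6 + 1) = 10.6/12.6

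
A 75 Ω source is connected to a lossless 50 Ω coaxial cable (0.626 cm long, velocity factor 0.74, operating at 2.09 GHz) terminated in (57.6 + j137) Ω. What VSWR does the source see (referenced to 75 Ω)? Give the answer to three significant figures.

λ = v/f = 0.74·c / 2.09 GHz = 0.106 m
βl = 2π·l/λ = 2π × 0.0589 = 21.2°
tan(βl) = 0.388
Z_in = Z_0·(Z_L + jZ_0·tanβl)/(Z_0 + jZ_L·tanβl) = 325 − j175 Ω
Γ_s = (Z_in − Z_s)/(Z_in + Z_s) = (250 − j175)/(400 − j175), |Γ_s| = 0.699
VSWR = (1 + |Γ_s|)/(1 − |Γ_s|)

VSWR ≈ 5.64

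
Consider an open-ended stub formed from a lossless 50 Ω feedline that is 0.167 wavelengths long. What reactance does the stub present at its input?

X_in ≈ -28.7 Ω (capacitive)

βl = 2π × 0.167 = 60.1°
tan(βl) = 1.74
For an open-ended stub, Z_in = −jZ_0·cot(βl) = −jZ_0/tan(βl)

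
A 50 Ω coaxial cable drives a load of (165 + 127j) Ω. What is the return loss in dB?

Γ = (115 + j127)/(215 + j127), |Γ| = 0.686
RL = −20·log₁₀|Γ| = −20·log₁₀(0.686)

RL ≈ 3.27 dB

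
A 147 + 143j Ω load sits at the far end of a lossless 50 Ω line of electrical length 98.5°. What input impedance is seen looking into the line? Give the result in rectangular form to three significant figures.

Z_in ≈ 8.49 − j1.22 Ω

tan(βl) = tan(98.5°) = -6.69
Z_in = Z_0·(Z_L + jZ_0·tanβl)/(Z_0 + jZ_L·tanβl)
     = 50·(147 − j192)/(1010 − j984)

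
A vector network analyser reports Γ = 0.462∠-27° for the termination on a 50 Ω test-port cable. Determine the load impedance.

Z_L ≈ 101 − j53.8 Ω

Z_L = Z_0·(1 + Γ)/(1 − Γ) = 50·(1.41 − j0.21)/(0.588 + j0.21)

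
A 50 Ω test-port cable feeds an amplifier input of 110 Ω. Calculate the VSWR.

VSWR ≈ 2.2

For a purely resistive load, VSWR = R_L/Z_0 or Z_0/R_L (whichever > 1) = 110/50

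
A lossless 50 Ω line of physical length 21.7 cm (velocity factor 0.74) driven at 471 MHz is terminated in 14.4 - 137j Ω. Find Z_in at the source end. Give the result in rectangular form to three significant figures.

Z_in ≈ 157 − j455 Ω

λ = v/f = 0.74·c / 471 MHz = 0.471 m
βl = 2π·l/λ = 2π × 0.46 = 166°
tan(βl) = tan(166°) = -0.254
Z_in = Z_0·(Z_L + jZ_0·tanβl)/(Z_0 + jZ_L·tanβl)
     = 50·(14.4 − j150)/(15.2 − j3.66)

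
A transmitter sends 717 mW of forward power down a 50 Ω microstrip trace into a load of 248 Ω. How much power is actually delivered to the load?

P_delivered ≈ 400 mW

Γ = (248 − 50)/(248 + 50) = 0.664
|Γ|² = 0.441
P_refl = |Γ|²·P_inc = 317 mW, P_del = (1 − |Γ|²)·P_inc = 400 mW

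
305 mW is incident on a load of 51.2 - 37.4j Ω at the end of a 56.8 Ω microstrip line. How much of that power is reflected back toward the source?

|Γ| = |(-5.6 − j37.4)/(108 − j37.4)| = 0.331
|Γ|² = 0.109
P_refl = |Γ|²·P_inc = 33.4 mW, P_del = (1 − |Γ|²)·P_inc = 272 mW

P_reflected ≈ 33.4 mW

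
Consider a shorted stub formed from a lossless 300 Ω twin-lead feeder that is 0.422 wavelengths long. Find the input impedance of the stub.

βl = 2π × 0.422 = 152°
tan(βl) = -0.534
For a shorted stub, Z_in = jZ_0·tan(βl)

Z_in ≈ −j160 Ω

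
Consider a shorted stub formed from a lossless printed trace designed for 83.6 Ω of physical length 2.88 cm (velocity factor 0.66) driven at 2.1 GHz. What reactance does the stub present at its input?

λ = v/f = 0.66·c / 2.1 GHz = 0.0943 m
βl = 2π·l/λ = 2π × 0.305 = 110°
tan(βl) = -2.75
For a shorted stub, Z_in = jZ_0·tan(βl)

X_in ≈ -230 Ω (capacitive)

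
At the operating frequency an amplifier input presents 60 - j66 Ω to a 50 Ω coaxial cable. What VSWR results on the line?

VSWR ≈ 3.17

Γ = (Z_L − Z_0)/(Z_L + Z_0) = (10 − j66)/(110 − j66)
|Γ| = 66.8/128 = 0.52
VSWR = (1 + |Γ|)/(1 − |Γ|) = 1.52/0.48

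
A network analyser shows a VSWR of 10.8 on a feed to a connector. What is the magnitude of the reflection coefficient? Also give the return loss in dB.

|Γ| ≈ 0.831; return loss ≈ 1.61 dB

|Γ| = (S − 1)/(S + 1) = (10.8 − 1)/(10.8 + 1) = 9.8/11.8
RL = −20·log₁₀|Γ| = −20·log₁₀(0.831)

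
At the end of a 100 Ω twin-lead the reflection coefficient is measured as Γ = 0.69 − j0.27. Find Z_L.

Z_L = Z_0·(1 + Γ)/(1 − Γ) = 100·(1.69 − j0.27)/(0.31 + j0.27)

Z_L ≈ 267 − j320 Ω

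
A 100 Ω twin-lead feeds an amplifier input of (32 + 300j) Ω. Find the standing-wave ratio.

VSWR ≈ 31.5

Γ = (Z_L − Z_0)/(Z_L + Z_0) = (-68 + j300)/(132 + j300)
|Γ| = 308/328 = 0.939
VSWR = (1 + |Γ|)/(1 − |Γ|) = 1.94/0.0615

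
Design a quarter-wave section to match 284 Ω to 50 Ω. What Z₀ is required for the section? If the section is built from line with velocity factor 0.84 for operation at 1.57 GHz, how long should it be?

Z_qwt ≈ 119 Ω; length ≈ 4.01 cm

Z_qwt = √(Z_0·R_L) = √(50 × 284) = √14200
λ = 0.84·c/f = 0.161 m, so l = λ/4 = 0.0401 m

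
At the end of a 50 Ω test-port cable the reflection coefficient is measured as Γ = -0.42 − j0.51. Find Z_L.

Z_L = Z_0·(1 + Γ)/(1 − Γ) = 50·(0.58 − j0.51)/(1.42 + j0.51)

Z_L ≈ 12.4 − j22.4 Ω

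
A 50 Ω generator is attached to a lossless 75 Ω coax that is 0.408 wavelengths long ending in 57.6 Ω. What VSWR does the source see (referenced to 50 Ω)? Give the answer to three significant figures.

βl = 2π × 0.408 = 147°
tan(βl) = -0.652
Z_in = Z_0·(Z_L + jZ_0·tanβl)/(Z_0 + jZ_L·tanβl) = 65.6 − j16 Ω
Γ_s = (Z_in − Z_s)/(Z_in + Z_s) = (15.6 − j16)/(116 − j16), |Γ_s| = 0.192
VSWR = (1 + |Γ_s|)/(1 − |Γ_s|)

VSWR ≈ 1.47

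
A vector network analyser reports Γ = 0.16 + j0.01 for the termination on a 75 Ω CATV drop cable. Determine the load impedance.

Z_L = Z_0·(1 + Γ)/(1 − Γ) = 75·(1.16 + j0.01)/(0.84 − j0.01)

Z_L ≈ 104 + j2.13 Ω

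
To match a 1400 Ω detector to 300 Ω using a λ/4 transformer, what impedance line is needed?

Z_qwt = √(Z_0·R_L) = √(300 × 1400) = √420000

Z_qwt ≈ 648 Ω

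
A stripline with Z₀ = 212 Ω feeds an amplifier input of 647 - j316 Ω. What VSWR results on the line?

Γ = (Z_L − Z_0)/(Z_L + Z_0) = (435 − j316)/(859 − j316)
|Γ| = 538/915 = 0.587
VSWR = (1 + |Γ|)/(1 − |Γ|) = 1.59/0.413

VSWR ≈ 3.85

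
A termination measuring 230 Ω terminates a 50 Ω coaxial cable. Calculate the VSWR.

For a purely resistive load, VSWR = R_L/Z_0 or Z_0/R_L (whichever > 1) = 230/50

VSWR ≈ 4.6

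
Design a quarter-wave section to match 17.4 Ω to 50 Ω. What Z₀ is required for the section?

Z_qwt = √(Z_0·R_L) = √(50 × 17.4) = √870

Z_qwt ≈ 29.5 Ω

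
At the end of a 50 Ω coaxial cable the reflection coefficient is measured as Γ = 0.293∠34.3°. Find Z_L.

Z_L = Z_0·(1 + Γ)/(1 − Γ) = 50·(1.24 + j0.165)/(0.758 − j0.165)

Z_L ≈ 76 + j27.4 Ω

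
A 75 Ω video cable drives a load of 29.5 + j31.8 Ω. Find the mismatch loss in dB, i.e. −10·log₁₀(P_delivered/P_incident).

mismatch loss ≈ 1.3 dB

Γ = (-45.5 + j31.8)/(104.5 + j31.8), |Γ| = 0.508
|Γ|² = 0.258, so P_del/P_inc = 1 − |Γ|² = 0.742
ML = −10·log₁₀(1 − |Γ|²)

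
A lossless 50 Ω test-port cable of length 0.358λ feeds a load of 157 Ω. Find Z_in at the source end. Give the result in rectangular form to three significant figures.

Z_in ≈ 24.7 + j34 Ω

βl = 2π × 0.358 = 129°
tan(βl) = tan(129°) = -1.24
Z_in = Z_0·(Z_L + jZ_0·tanβl)/(Z_0 + jZ_L·tanβl)
     = 50·(157 − j62)/(50 − j195)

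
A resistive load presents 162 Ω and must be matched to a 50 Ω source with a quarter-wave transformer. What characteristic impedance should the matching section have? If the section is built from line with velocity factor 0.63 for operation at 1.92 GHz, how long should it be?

Z_qwt ≈ 90 Ω; length ≈ 2.46 cm

Z_qwt = √(Z_0·R_L) = √(50 × 162) = √8100
λ = 0.63·c/f = 0.0984 m, so l = λ/4 = 0.0246 m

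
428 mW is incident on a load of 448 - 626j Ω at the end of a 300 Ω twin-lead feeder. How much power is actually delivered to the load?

|Γ| = |(148 − j626)/(748 − j626)| = 0.659
|Γ|² = 0.435
P_refl = |Γ|²·P_inc = 186 mW, P_del = (1 − |Γ|²)·P_inc = 242 mW

P_delivered ≈ 242 mW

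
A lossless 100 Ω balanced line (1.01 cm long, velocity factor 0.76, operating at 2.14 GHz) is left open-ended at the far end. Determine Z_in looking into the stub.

Z_in ≈ −j148 Ω

λ = v/f = 0.76·c / 2.14 GHz = 0.107 m
βl = 2π·l/λ = 2π × 0.0948 = 34.1°
tan(βl) = 0.678
For an open-ended stub, Z_in = −jZ_0·cot(βl) = −jZ_0/tan(βl)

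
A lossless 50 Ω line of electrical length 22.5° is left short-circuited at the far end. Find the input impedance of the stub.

Z_in ≈ +j20.7 Ω

tan(βl) = 0.414
For a short-circuited stub, Z_in = jZ_0·tan(βl)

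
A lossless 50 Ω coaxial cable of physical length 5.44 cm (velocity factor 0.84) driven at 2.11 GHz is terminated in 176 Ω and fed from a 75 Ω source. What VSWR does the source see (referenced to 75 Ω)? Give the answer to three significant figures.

VSWR ≈ 2.59

λ = v/f = 0.84·c / 2.11 GHz = 0.119 m
βl = 2π·l/λ = 2π × 0.455 = 164°
tan(βl) = -0.287
Z_in = Z_0·(Z_L + jZ_0·tanβl)/(Z_0 + jZ_L·tanβl) = 94.2 + j80.9 Ω
Γ_s = (Z_in − Z_s)/(Z_in + Z_s) = (19.2 + j80.9)/(169 + j80.9), |Γ_s| = 0.443
VSWR = (1 + |Γ_s|)/(1 − |Γ_s|)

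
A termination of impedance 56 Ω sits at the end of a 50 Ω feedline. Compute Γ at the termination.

Γ = (Z_L − Z_0)/(Z_L + Z_0) = (56 − 50)/(56 + 50) = 6/106

Γ = 0.0566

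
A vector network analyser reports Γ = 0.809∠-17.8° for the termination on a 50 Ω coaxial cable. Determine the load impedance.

Z_L ≈ 152 − j217 Ω

Z_L = Z_0·(1 + Γ)/(1 − Γ) = 50·(1.77 − j0.247)/(0.23 + j0.247)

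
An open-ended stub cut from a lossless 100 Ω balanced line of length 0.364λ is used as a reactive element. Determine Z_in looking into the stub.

βl = 2π × 0.364 = 131°
tan(βl) = -1.15
For an open-ended stub, Z_in = −jZ_0·cot(βl) = −jZ_0/tan(βl)

Z_in ≈ +j87.1 Ω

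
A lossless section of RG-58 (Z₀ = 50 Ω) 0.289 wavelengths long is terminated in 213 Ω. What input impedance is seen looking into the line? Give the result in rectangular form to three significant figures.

Z_in ≈ 12.4 + j11.8 Ω

βl = 2π × 0.289 = 104°
tan(βl) = tan(104°) = -4
Z_in = Z_0·(Z_L + jZ_0·tanβl)/(Z_0 + jZ_L·tanβl)
     = 50·(213 − j200)/(50 − j852)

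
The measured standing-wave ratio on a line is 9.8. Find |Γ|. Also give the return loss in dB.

|Γ| = (S − 1)/(S + 1) = (9.8 − 1)/(9.8 + 1) = 8.8/10.8
RL = −20·log₁₀|Γ| = −20·log₁₀(0.815)

|Γ| ≈ 0.815; return loss ≈ 1.78 dB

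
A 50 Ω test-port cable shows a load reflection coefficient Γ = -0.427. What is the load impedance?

Z_L = Z_0·(1 + Γ)/(1 − Γ) = 50·(0.573)/(1.43)

Z_L ≈ 20.1 Ω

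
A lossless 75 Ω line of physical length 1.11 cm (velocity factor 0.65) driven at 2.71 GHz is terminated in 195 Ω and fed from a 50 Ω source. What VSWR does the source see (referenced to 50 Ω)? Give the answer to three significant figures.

VSWR ≈ 2.5

λ = v/f = 0.65·c / 2.71 GHz = 0.072 m
βl = 2π·l/λ = 2π × 0.154 = 55.5°
tan(βl) = 1.46
Z_in = Z_0·(Z_L + jZ_0·tanβl)/(Z_0 + jZ_L·tanβl) = 39.7 − j41 Ω
Γ_s = (Z_in − Z_s)/(Z_in + Z_s) = (-10.3 − j41)/(89.7 − j41), |Γ_s| = 0.429
VSWR = (1 + |Γ_s|)/(1 − |Γ_s|)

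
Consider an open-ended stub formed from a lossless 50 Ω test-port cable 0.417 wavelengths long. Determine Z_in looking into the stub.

Z_in ≈ +j87 Ω

βl = 2π × 0.417 = 150°
tan(βl) = -0.575
For an open-ended stub, Z_in = −jZ_0·cot(βl) = −jZ_0/tan(βl)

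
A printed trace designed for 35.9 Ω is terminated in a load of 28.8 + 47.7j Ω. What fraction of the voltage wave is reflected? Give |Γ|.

|Γ| ≈ 0.6

Γ = (Z_L − Z_0)/(Z_L + Z_0) = (-7.1 + j47.7)/(64.7 + j47.7)
|Γ| = 48.2/80.4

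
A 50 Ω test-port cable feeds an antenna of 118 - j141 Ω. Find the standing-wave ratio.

Γ = (Z_L − Z_0)/(Z_L + Z_0) = (68 − j141)/(168 − j141)
|Γ| = 157/219 = 0.714
VSWR = (1 + |Γ|)/(1 − |Γ|) = 1.71/0.286

VSWR ≈ 5.99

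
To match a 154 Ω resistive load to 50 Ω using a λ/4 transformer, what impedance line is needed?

Z_qwt = √(Z_0·R_L) = √(50 × 154) = √7700

Z_qwt ≈ 87.7 Ω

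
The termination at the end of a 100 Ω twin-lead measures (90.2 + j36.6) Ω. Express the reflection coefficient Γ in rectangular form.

Γ = (Z_L − Z_0)/(Z_L + Z_0) = (-9.8 + j36.6)/(190.2 + j36.6)

Γ ≈ -0.014 + j0.195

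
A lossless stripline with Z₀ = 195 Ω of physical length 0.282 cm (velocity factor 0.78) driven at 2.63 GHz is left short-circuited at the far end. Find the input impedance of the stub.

λ = v/f = 0.78·c / 2.63 GHz = 0.089 m
βl = 2π·l/λ = 2π × 0.0317 = 11.4°
tan(βl) = 0.202
For a short-circuited stub, Z_in = jZ_0·tan(βl)

Z_in ≈ +j39.4 Ω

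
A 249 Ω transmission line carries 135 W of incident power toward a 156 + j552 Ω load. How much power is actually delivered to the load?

|Γ| = |(-93 + j552)/(405 + j552)| = 0.818
|Γ|² = 0.669
P_refl = |Γ|²·P_inc = 90.2 W, P_del = (1 − |Γ|²)·P_inc = 44.8 W

P_delivered ≈ 44.8 W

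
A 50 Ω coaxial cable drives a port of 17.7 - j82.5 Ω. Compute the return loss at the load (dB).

RL ≈ 1.62 dB

Γ = (-32.3 − j82.5)/(67.7 − j82.5), |Γ| = 0.83
RL = −20·log₁₀|Γ| = −20·log₁₀(0.83)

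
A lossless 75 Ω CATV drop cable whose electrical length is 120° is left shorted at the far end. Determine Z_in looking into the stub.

tan(βl) = -1.73
For a shorted stub, Z_in = jZ_0·tan(βl)

Z_in ≈ −j130 Ω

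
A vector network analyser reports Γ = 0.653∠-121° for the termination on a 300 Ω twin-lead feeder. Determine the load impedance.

Z_L ≈ 82 − j160 Ω

Z_L = Z_0·(1 + Γ)/(1 − Γ) = 300·(0.664 − j0.56)/(1.34 + j0.56)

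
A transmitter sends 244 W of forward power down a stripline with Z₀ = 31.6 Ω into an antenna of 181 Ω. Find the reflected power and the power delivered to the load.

Γ = (181 − 31.6)/(181 + 31.6) = 0.703
|Γ|² = 0.494
P_refl = |Γ|²·P_inc = 120 W, P_del = (1 − |Γ|²)·P_inc = 124 W

P_reflected ≈ 120 W; P_delivered ≈ 124 W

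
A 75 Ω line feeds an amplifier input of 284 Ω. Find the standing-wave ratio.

For a purely resistive load, VSWR = R_L/Z_0 or Z_0/R_L (whichever > 1) = 284/75

VSWR ≈ 3.79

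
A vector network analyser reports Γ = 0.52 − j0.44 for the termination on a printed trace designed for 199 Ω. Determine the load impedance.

Z_L = Z_0·(1 + Γ)/(1 − Γ) = 199·(1.52 − j0.44)/(0.48 + j0.44)

Z_L ≈ 252 − j413 Ω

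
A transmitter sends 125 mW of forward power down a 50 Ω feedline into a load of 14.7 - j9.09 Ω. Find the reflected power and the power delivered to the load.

|Γ| = |(-35.3 − j9.09)/(64.7 − j9.09)| = 0.558
|Γ|² = 0.311
P_refl = |Γ|²·P_inc = 38.9 mW, P_del = (1 − |Γ|²)·P_inc = 86.1 mW

P_reflected ≈ 38.9 mW; P_delivered ≈ 86.1 mW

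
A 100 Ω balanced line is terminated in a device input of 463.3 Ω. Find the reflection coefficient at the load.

Γ = (Z_L − Z_0)/(Z_L + Z_0) = (463.3 − 100)/(463.3 + 100) = 363.3/563.3

Γ = 0.645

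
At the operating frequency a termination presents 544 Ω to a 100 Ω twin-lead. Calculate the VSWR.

VSWR ≈ 5.44

Γ = (544 − 100)/(544 + 100) = 0.689
VSWR = (1 + 0.689)/(1 − 0.689)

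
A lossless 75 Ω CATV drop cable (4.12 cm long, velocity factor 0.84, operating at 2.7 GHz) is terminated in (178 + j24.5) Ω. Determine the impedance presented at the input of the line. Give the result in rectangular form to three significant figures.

λ = v/f = 0.84·c / 2.7 GHz = 0.0933 m
βl = 2π·l/λ = 2π × 0.441 = 159°
tan(βl) = tan(159°) = -0.386
Z_in = Z_0·(Z_L + jZ_0·tanβl)/(Z_0 + jZ_L·tanβl)
     = 75·(178 − j4.42)/(84.4 − j68.6)

Z_in ≈ 97.1 + j75 Ω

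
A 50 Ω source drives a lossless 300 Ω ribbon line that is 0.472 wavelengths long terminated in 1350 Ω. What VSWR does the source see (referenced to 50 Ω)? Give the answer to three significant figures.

βl = 2π × 0.472 = 170°
tan(βl) = -0.178
Z_in = Z_0·(Z_L + jZ_0·tanβl)/(Z_0 + jZ_L·tanβl) = 849 + j626 Ω
Γ_s = (Z_in − Z_s)/(Z_in + Z_s) = (799 + j626)/(899 + j626), |Γ_s| = 0.927
VSWR = (1 + |Γ_s|)/(1 − |Γ_s|)

VSWR ≈ 26.2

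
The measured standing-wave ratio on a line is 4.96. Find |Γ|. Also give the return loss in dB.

|Γ| ≈ 0.664; return loss ≈ 3.55 dB

|Γ| = (S − 1)/(S + 1) = (4.96 − 1)/(4.96 + 1) = 3.96/5.96
RL = −20·log₁₀|Γ| = −20·log₁₀(0.664)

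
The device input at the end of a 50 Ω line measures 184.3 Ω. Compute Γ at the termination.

Γ = 0.573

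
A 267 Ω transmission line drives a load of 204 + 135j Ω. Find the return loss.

Γ = (-63 + j135)/(471 + j135), |Γ| = 0.304
RL = −20·log₁₀|Γ| = −20·log₁₀(0.304)

RL ≈ 10.3 dB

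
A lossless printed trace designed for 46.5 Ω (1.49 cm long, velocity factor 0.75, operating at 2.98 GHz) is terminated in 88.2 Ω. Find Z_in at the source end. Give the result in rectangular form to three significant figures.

λ = v/f = 0.75·c / 2.98 GHz = 0.0755 m
βl = 2π·l/λ = 2π × 0.197 = 71°
tan(βl) = tan(71°) = 2.91
Z_in = Z_0·(Z_L + jZ_0·tanβl)/(Z_0 + jZ_L·tanβl)
     = 46.5·(88.2 + j135)/(46.5 + j257)

Z_in ≈ 26.5 − j11.2 Ω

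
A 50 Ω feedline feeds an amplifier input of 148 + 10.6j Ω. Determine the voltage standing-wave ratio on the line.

VSWR ≈ 2.98

Γ = (Z_L − Z_0)/(Z_L + Z_0) = (98 + j10.6)/(198 + j10.6)
|Γ| = 98.6/198 = 0.497
VSWR = (1 + |Γ|)/(1 − |Γ|) = 1.5/0.503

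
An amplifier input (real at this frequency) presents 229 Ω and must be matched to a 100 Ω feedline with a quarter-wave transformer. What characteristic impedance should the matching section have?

Z_qwt = √(Z_0·R_L) = √(100 × 229) = √22900

Z_qwt ≈ 151 Ω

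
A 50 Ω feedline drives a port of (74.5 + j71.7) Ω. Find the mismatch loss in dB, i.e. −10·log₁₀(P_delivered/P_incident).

mismatch loss ≈ 1.42 dB

Γ = (24.5 + j71.7)/(124.5 + j71.7), |Γ| = 0.527
|Γ|² = 0.278, so P_del/P_inc = 1 − |Γ|² = 0.722
ML = −10·log₁₀(1 − |Γ|²)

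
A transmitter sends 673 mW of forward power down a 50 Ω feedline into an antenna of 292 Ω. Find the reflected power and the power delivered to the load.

Γ = (292 − 50)/(292 + 50) = 0.708
|Γ|² = 0.501
P_refl = |Γ|²·P_inc = 337 mW, P_del = (1 − |Γ|²)·P_inc = 336 mW

P_reflected ≈ 337 mW; P_delivered ≈ 336 mW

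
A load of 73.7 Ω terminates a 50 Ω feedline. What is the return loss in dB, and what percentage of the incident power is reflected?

RL ≈ 14.4 dB; 3.67% of incident power reflected

Γ = (73.7 − 50)/(73.7 + 50) = 0.192
RL = −20·log₁₀(0.192) = 14.4 dB
P_refl/P_inc = |Γ|² = 0.0367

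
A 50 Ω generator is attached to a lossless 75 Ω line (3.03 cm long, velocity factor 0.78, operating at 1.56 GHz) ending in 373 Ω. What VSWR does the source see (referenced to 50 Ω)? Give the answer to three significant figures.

VSWR ≈ 3.7

λ = v/f = 0.78·c / 1.56 GHz = 0.15 m
βl = 2π·l/λ = 2π × 0.202 = 72.7°
tan(βl) = 3.21
Z_in = Z_0·(Z_L + jZ_0·tanβl)/(Z_0 + jZ_L·tanβl) = 16.5 − j22.3 Ω
Γ_s = (Z_in − Z_s)/(Z_in + Z_s) = (-33.5 − j22.3)/(66.5 − j22.3), |Γ_s| = 0.574
VSWR = (1 + |Γ_s|)/(1 − |Γ_s|)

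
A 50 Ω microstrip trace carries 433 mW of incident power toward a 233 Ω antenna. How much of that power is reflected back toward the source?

P_reflected ≈ 181 mW

Γ = (233 − 50)/(233 + 50) = 0.647
|Γ|² = 0.418
P_refl = |Γ|²·P_inc = 181 mW, P_del = (1 − |Γ|²)·P_inc = 252 mW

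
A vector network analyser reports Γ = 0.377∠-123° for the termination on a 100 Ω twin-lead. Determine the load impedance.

Z_L ≈ 55.2 − j40.7 Ω

Z_L = Z_0·(1 + Γ)/(1 − Γ) = 100·(0.795 − j0.316)/(1.21 + j0.316)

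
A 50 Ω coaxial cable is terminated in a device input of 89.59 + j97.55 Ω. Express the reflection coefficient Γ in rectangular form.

Γ = (Z_L − Z_0)/(Z_L + Z_0) = (39.59 + j97.55)/(139.6 + j97.55)

Γ ≈ 0.519 + j0.336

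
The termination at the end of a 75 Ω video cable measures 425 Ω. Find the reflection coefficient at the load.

Γ = 0.7

Γ = (Z_L − Z_0)/(Z_L + Z_0) = (425 − 75)/(425 + 75) = 350/500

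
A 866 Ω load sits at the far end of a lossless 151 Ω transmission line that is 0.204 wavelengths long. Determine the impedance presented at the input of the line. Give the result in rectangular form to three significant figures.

βl = 2π × 0.204 = 73.4°
tan(βl) = tan(73.4°) = 3.36
Z_in = Z_0·(Z_L + jZ_0·tanβl)/(Z_0 + jZ_L·tanβl)
     = 151·(866 + j508)/(151 + j2910)

Z_in ≈ 28.6 − j43.4 Ω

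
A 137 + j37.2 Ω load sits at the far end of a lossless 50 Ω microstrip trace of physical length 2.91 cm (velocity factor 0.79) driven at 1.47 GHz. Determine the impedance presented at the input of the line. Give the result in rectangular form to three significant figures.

λ = v/f = 0.79·c / 1.47 GHz = 0.161 m
βl = 2π·l/λ = 2π × 0.18 = 65°
tan(βl) = tan(65°) = 2.14
Z_in = Z_0·(Z_L + jZ_0·tanβl)/(Z_0 + jZ_L·tanβl)
     = 50·(137 + j144)/(-29.7 + j293)

Z_in ≈ 22 − j25.6 Ω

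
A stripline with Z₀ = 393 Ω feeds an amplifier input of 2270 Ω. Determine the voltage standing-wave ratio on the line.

VSWR ≈ 5.78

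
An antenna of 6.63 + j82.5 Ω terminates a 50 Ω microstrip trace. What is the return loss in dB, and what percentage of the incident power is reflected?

Γ = (-43.37 + j82.5)/(56.63 + j82.5), |Γ| = 0.931
RL = −20·log₁₀(0.931) = 0.617 dB
P_refl/P_inc = |Γ|² = 0.868

RL ≈ 0.617 dB; 86.8% of incident power reflected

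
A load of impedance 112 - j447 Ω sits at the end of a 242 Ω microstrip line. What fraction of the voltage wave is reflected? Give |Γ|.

|Γ| ≈ 0.816

Γ = (Z_L − Z_0)/(Z_L + Z_0) = (-130 − j447)/(354 − j447)
|Γ| = 466/570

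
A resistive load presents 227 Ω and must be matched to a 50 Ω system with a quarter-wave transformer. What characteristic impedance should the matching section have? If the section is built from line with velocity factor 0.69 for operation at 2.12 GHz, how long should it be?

Z_qwt = √(Z_0·R_L) = √(50 × 227) = √11350
λ = 0.69·c/f = 0.0976 m, so l = λ/4 = 0.0244 m

Z_qwt ≈ 107 Ω; length ≈ 2.44 cm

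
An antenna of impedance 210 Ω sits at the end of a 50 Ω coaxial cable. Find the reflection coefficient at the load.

Γ = 0.615

Γ = (Z_L − Z_0)/(Z_L + Z_0) = (210 − 50)/(210 + 50) = 160/260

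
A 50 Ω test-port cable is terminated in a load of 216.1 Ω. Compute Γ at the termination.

Γ = (Z_L − Z_0)/(Z_L + Z_0) = (216.1 − 50)/(216.1 + 50) = 166.1/266.1

Γ = 0.624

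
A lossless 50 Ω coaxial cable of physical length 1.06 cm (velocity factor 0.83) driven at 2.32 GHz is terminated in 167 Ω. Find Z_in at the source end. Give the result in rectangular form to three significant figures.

λ = v/f = 0.83·c / 2.32 GHz = 0.107 m
βl = 2π·l/λ = 2π × 0.0988 = 35.6°
tan(βl) = tan(35.6°) = 0.715
Z_in = Z_0·(Z_L + jZ_0·tanβl)/(Z_0 + jZ_L·tanβl)
     = 50·(167 + j35.7)/(50 + j119)

Z_in ≈ 37.7 − j54.2 Ω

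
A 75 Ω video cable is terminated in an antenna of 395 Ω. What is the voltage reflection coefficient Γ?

Γ = 0.681

Γ = (Z_L − Z_0)/(Z_L + Z_0) = (395 − 75)/(395 + 75) = 320/470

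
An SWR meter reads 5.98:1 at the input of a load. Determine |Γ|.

|Γ| ≈ 0.713

|Γ| = (S − 1)/(S + 1) = (5.98 − 1)/(5.98 + 1) = 4.98/6.98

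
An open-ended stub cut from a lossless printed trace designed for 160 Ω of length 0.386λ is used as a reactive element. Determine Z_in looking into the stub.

Z_in ≈ +j184 Ω

βl = 2π × 0.386 = 139°
tan(βl) = -0.871
For an open-ended stub, Z_in = −jZ_0·cot(βl) = −jZ_0/tan(βl)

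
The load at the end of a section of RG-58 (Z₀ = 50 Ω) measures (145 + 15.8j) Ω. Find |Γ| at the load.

Γ = (Z_L − Z_0)/(Z_L + Z_0) = (95 + j15.8)/(195 + j15.8)
|Γ| = 96.3/196

|Γ| ≈ 0.492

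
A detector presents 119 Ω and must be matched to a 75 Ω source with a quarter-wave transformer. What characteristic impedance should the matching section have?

Z_qwt = √(Z_0·R_L) = √(75 × 119) = √8925

Z_qwt ≈ 94.5 Ω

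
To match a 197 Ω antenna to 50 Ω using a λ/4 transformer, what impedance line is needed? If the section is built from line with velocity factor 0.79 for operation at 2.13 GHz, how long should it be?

Z_qwt ≈ 99.2 Ω; length ≈ 2.78 cm

Z_qwt = √(Z_0·R_L) = √(50 × 197) = √9850
λ = 0.79·c/f = 0.111 m, so l = λ/4 = 0.0278 m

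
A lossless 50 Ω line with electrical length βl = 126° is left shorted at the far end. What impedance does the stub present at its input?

tan(βl) = -1.38
For a shorted stub, Z_in = jZ_0·tan(βl)

Z_in ≈ −j68.8 Ω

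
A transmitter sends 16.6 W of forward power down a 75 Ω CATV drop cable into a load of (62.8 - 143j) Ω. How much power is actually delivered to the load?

P_delivered ≈ 7.93 W

|Γ| = |(-12.2 − j143)/(137.8 − j143)| = 0.723
|Γ|² = 0.522
P_refl = |Γ|²·P_inc = 8.67 W, P_del = (1 − |Γ|²)·P_inc = 7.93 W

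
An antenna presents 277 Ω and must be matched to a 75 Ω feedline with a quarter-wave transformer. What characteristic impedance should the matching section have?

Z_qwt = √(Z_0·R_L) = √(75 × 277) = √20780

Z_qwt ≈ 144 Ω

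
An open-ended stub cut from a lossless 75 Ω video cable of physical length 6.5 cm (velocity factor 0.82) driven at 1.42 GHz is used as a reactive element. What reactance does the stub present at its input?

X_in ≈ 75.2 Ω (inductive)

λ = v/f = 0.82·c / 1.42 GHz = 0.173 m
βl = 2π·l/λ = 2π × 0.375 = 135°
tan(βl) = -0.997
For an open-ended stub, Z_in = −jZ_0·cot(βl) = −jZ_0/tan(βl)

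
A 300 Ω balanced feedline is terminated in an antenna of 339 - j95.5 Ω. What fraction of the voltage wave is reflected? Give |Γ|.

Γ = (Z_L − Z_0)/(Z_L + Z_0) = (39 − j95.5)/(639 − j95.5)
|Γ| = 103/646

|Γ| ≈ 0.16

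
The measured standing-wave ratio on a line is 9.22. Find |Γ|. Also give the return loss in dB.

|Γ| = (S − 1)/(S + 1) = (9.22 − 1)/(9.22 + 1) = 8.22/10.2
RL = −20·log₁₀|Γ| = −20·log₁₀(0.804)

|Γ| ≈ 0.804; return loss ≈ 1.89 dB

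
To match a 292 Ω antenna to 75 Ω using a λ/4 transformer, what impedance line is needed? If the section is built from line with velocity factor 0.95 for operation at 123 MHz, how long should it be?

Z_qwt = √(Z_0·R_L) = √(75 × 292) = √21900
λ = 0.95·c/f = 2.32 m, so l = λ/4 = 0.579 m

Z_qwt ≈ 148 Ω; length ≈ 57.9 cm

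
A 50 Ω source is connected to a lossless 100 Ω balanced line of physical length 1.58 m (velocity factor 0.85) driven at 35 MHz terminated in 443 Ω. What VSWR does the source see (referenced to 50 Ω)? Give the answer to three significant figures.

λ = v/f = 0.85·c / 35 MHz = 7.29 m
βl = 2π·l/λ = 2π × 0.217 = 78.1°
tan(βl) = 4.73
Z_in = Z_0·(Z_L + jZ_0·tanβl)/(Z_0 + jZ_L·tanβl) = 23.5 − j20 Ω
Γ_s = (Z_in − Z_s)/(Z_in + Z_s) = (-26.5 − j20)/(73.5 − j20), |Γ_s| = 0.435
VSWR = (1 + |Γ_s|)/(1 − |Γ_s|)

VSWR ≈ 2.54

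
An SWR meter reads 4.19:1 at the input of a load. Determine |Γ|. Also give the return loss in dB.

|Γ| ≈ 0.615; return loss ≈ 4.23 dB

|Γ| = (S − 1)/(S + 1) = (4.19 − 1)/(4.19 + 1) = 3.19/5.19
RL = −20·log₁₀|Γ| = −20·log₁₀(0.615)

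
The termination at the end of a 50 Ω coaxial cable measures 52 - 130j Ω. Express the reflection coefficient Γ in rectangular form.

Γ = (Z_L − Z_0)/(Z_L + Z_0) = (2 − j130)/(102 − j130)

Γ ≈ 0.626 − j0.476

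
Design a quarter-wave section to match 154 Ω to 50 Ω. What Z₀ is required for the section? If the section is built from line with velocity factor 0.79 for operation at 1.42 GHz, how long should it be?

Z_qwt ≈ 87.7 Ω; length ≈ 4.17 cm

Z_qwt = √(Z_0·R_L) = √(50 × 154) = √7700
λ = 0.79·c/f = 0.167 m, so l = λ/4 = 0.0417 m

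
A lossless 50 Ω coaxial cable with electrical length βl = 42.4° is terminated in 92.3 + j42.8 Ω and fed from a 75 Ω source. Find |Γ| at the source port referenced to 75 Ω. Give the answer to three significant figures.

tan(βl) = 0.913
Z_in = Z_0·(Z_L + jZ_0·tanβl)/(Z_0 + jZ_L·tanβl) = 58.6 − j47.2 Ω
Γ_s = (Z_in − Z_s)/(Z_in + Z_s) = (-16.4 − j47.2)/(134 − j47.2), |Γ_s| = 0.353

|Γ| ≈ 0.353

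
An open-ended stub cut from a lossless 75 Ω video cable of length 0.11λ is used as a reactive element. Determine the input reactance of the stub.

X_in ≈ -90.7 Ω (capacitive)

βl = 2π × 0.11 = 39.6°
tan(βl) = 0.827
For an open-ended stub, Z_in = −jZ_0·cot(βl) = −jZ_0/tan(βl)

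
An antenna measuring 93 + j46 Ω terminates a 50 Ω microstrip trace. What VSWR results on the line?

VSWR ≈ 2.44

Γ = (Z_L − Z_0)/(Z_L + Z_0) = (43 + j46)/(143 + j46)
|Γ| = 63/150 = 0.419
VSWR = (1 + |Γ|)/(1 − |Γ|) = 1.42/0.581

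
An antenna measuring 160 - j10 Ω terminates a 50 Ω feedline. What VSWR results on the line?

Γ = (Z_L − Z_0)/(Z_L + Z_0) = (110 − j10)/(210 − j10)
|Γ| = 110/210 = 0.525
VSWR = (1 + |Γ|)/(1 − |Γ|) = 1.53/0.475

VSWR ≈ 3.21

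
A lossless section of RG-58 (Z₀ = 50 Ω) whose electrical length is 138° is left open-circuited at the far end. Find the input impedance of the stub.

Z_in ≈ +j55.5 Ω

tan(βl) = -0.9
For an open-circuited stub, Z_in = −jZ_0·cot(βl) = −jZ_0/tan(βl)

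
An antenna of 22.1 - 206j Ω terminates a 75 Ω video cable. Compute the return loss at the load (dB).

RL ≈ 0.594 dB

Γ = (-52.9 − j206)/(97.1 − j206), |Γ| = 0.934
RL = −20·log₁₀|Γ| = −20·log₁₀(0.934)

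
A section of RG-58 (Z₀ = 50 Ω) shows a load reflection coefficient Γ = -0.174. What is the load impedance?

Z_L ≈ 35.2 Ω

Z_L = Z_0·(1 + Γ)/(1 − Γ) = 50·(0.826)/(1.17)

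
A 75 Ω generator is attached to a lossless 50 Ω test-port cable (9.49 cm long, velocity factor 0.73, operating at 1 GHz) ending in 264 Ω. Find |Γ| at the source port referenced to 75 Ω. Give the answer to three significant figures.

λ = v/f = 0.73·c / 1 GHz = 0.219 m
βl = 2π·l/λ = 2π × 0.433 = 156°
tan(βl) = -0.445
Z_in = Z_0·(Z_L + jZ_0·tanβl)/(Z_0 + jZ_L·tanβl) = 48.5 + j91.7 Ω
Γ_s = (Z_in − Z_s)/(Z_in + Z_s) = (-26.5 + j91.7)/(123 + j91.7), |Γ_s| = 0.621

|Γ| ≈ 0.621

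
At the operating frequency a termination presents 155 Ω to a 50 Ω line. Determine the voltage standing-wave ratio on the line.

Γ = (155 − 50)/(155 + 50) = 0.512
VSWR = (1 + 0.512)/(1 − 0.512)

VSWR ≈ 3.1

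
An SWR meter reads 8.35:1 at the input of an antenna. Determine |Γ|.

|Γ| = (S − 1)/(S + 1) = (8.35 − 1)/(8.35 + 1) = 7.35/9.35

|Γ| ≈ 0.786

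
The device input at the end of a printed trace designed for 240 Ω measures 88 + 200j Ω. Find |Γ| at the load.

|Γ| ≈ 0.654

Γ = (Z_L − Z_0)/(Z_L + Z_0) = (-152 + j200)/(328 + j200)
|Γ| = 251/384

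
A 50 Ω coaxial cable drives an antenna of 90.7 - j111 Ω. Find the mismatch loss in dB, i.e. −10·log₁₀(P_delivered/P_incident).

Γ = (40.7 − j111)/(140.7 − j111), |Γ| = 0.66
|Γ|² = 0.435, so P_del/P_inc = 1 − |Γ|² = 0.565
ML = −10·log₁₀(1 − |Γ|²)

mismatch loss ≈ 2.48 dB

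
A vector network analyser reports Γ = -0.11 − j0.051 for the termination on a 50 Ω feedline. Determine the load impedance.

Z_L = Z_0·(1 + Γ)/(1 − Γ) = 50·(0.89 − j0.051)/(1.11 + j0.051)

Z_L ≈ 39.9 − j4.13 Ω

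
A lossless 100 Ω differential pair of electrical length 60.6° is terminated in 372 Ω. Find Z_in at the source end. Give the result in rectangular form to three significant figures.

tan(βl) = tan(60.6°) = 1.77
Z_in = Z_0·(Z_L + jZ_0·tanβl)/(Z_0 + jZ_L·tanβl)
     = 100·(372 + j177)/(100 + j660)

Z_in ≈ 34.6 − j51.1 Ω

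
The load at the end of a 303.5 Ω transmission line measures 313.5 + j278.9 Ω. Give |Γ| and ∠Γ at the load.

Γ = (Z_L − Z_0)/(Z_L + Z_0) = (10 + j278.9)/(617 + j278.9)
|Γ| = 279/677 = 0.412

Γ ≈ 0.412 ∠ 63.6°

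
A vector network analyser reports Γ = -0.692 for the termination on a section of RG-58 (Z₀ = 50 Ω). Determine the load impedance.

Z_L = Z_0·(1 + Γ)/(1 − Γ) = 50·(0.308)/(1.69)

Z_L ≈ 9.1 Ω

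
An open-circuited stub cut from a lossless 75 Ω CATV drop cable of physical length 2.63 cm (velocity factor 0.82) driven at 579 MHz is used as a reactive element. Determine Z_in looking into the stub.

Z_in ≈ −j183 Ω

λ = v/f = 0.82·c / 579 MHz = 0.425 m
βl = 2π·l/λ = 2π × 0.0619 = 22.3°
tan(βl) = 0.41
For an open-circuited stub, Z_in = −jZ_0·cot(βl) = −jZ_0/tan(βl)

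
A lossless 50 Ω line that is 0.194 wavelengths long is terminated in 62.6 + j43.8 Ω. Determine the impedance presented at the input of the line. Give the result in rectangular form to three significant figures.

Z_in ≈ 38.9 − j34.2 Ω

βl = 2π × 0.194 = 69.8°
tan(βl) = tan(69.8°) = 2.72
Z_in = Z_0·(Z_L + jZ_0·tanβl)/(Z_0 + jZ_L·tanβl)
     = 50·(62.6 + j180)/(-69.3 + j171)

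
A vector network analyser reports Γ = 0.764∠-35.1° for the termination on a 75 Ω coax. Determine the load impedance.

Z_L = Z_0·(1 + Γ)/(1 − Γ) = 75·(1.63 − j0.439)/(0.375 + j0.439)

Z_L ≈ 93.6 − j198 Ω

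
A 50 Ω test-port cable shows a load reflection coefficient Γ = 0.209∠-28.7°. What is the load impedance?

Z_L = Z_0·(1 + Γ)/(1 − Γ) = 50·(1.18 − j0.1)/(0.817 + j0.1)

Z_L ≈ 70.6 − j14.8 Ω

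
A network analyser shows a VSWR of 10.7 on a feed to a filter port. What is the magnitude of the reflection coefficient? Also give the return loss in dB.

|Γ| = (S − 1)/(S + 1) = (10.7 − 1)/(10.7 + 1) = 9.7/11.7
RL = −20·log₁₀|Γ| = −20·log₁₀(0.829)

|Γ| ≈ 0.829; return loss ≈ 1.63 dB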